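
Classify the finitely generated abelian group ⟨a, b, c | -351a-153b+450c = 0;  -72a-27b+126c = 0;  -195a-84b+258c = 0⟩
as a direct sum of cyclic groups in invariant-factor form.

Answer: M ≅ ℤ/3 ⊕ ℤ/9 ⊕ ℤ/18

Derivation:
rank_ℚ(R)=3; free=3−3=0
SNF(R) diag = [3, 9, 18] → torsion [3, 9, 18]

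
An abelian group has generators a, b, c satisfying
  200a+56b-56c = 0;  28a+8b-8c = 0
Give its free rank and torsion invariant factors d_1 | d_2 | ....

Answer: M ≅ ℤ^1 ⊕ ℤ/4 ⊕ ℤ/8

Derivation:
rank_ℚ(R)=2; free=3−2=1
SNF(R) diag = [4, 8] → torsion [4, 8]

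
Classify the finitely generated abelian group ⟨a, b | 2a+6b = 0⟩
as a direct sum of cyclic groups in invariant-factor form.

Answer: M ≅ ℤ^1 ⊕ ℤ/2

Derivation:
rank_ℚ(R)=1; free=2−1=1
SNF(R) diag = [2] → torsion [2]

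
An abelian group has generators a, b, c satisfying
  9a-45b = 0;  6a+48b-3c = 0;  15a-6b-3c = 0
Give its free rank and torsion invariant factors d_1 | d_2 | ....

rank_ℚ(R)=3; free=3−3=0
SNF(R) diag = [3, 9, 9] → torsion [3, 9, 9]

Answer: M ≅ ℤ/3 ⊕ ℤ/9 ⊕ ℤ/9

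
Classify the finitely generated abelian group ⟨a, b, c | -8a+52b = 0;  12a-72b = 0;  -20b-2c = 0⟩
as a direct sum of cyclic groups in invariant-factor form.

rank_ℚ(R)=3; free=3−3=0
SNF(R) diag = [2, 4, 12] → torsion [2, 4, 12]

Answer: M ≅ ℤ/2 ⊕ ℤ/4 ⊕ ℤ/12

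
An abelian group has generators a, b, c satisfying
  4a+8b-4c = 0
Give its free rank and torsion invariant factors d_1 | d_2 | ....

rank_ℚ(R)=1; free=3−1=2
SNF(R) diag = [4] → torsion [4]

Answer: M ≅ ℤ^2 ⊕ ℤ/4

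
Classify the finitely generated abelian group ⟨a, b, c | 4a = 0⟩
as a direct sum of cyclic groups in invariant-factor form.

Answer: M ≅ ℤ^2 ⊕ ℤ/4

Derivation:
rank_ℚ(R)=1; free=3−1=2
SNF(R) diag = [4] → torsion [4]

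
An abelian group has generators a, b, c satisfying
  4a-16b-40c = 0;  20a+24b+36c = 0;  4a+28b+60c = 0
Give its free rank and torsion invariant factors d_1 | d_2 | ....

Answer: M ≅ ℤ/4 ⊕ ℤ/4 ⊕ ℤ/4

Derivation:
rank_ℚ(R)=3; free=3−3=0
SNF(R) diag = [4, 4, 4] → torsion [4, 4, 4]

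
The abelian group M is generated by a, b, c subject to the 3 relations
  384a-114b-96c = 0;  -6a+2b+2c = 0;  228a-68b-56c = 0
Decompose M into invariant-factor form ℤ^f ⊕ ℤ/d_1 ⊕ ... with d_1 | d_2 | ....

rank_ℚ(R)=3; free=3−3=0
SNF(R) diag = [2, 6, 12] → torsion [2, 6, 12]

Answer: M ≅ ℤ/2 ⊕ ℤ/6 ⊕ ℤ/12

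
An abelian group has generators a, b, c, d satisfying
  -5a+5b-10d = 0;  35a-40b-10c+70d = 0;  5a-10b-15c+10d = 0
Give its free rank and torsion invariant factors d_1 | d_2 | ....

rank_ℚ(R)=3; free=4−3=1
SNF(R) diag = [5, 5, 5] → torsion [5, 5, 5]

Answer: M ≅ ℤ^1 ⊕ ℤ/5 ⊕ ℤ/5 ⊕ ℤ/5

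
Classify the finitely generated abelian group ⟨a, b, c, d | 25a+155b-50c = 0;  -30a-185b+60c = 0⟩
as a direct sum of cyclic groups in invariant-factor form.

Answer: M ≅ ℤ^2 ⊕ ℤ/5 ⊕ ℤ/5

Derivation:
rank_ℚ(R)=2; free=4−2=2
SNF(R) diag = [5, 5] → torsion [5, 5]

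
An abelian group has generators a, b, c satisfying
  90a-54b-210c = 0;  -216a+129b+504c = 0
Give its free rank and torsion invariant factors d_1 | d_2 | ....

Answer: M ≅ ℤ^1 ⊕ ℤ/3 ⊕ ℤ/6

Derivation:
rank_ℚ(R)=2; free=3−2=1
SNF(R) diag = [3, 6] → torsion [3, 6]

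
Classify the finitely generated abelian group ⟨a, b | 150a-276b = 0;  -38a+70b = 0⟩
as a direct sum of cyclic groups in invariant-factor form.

Answer: M ≅ ℤ/2 ⊕ ℤ/6

Derivation:
rank_ℚ(R)=2; free=2−2=0
SNF(R) diag = [2, 6] → torsion [2, 6]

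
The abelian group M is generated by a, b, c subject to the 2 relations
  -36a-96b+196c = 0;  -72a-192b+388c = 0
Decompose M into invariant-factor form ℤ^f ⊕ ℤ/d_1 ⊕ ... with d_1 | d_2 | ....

Answer: M ≅ ℤ^1 ⊕ ℤ/4 ⊕ ℤ/12

Derivation:
rank_ℚ(R)=2; free=3−2=1
SNF(R) diag = [4, 12] → torsion [4, 12]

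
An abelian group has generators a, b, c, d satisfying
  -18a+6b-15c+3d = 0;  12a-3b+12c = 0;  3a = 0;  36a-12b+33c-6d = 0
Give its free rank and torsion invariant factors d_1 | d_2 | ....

rank_ℚ(R)=4; free=4−4=0
SNF(R) diag = [3, 3, 3, 3] → torsion [3, 3, 3, 3]

Answer: M ≅ ℤ/3 ⊕ ℤ/3 ⊕ ℤ/3 ⊕ ℤ/3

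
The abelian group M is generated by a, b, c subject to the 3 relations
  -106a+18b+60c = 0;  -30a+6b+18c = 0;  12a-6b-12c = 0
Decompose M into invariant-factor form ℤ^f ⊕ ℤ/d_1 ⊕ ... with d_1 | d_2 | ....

rank_ℚ(R)=3; free=3−3=0
SNF(R) diag = [2, 6, 6] → torsion [2, 6, 6]

Answer: M ≅ ℤ/2 ⊕ ℤ/6 ⊕ ℤ/6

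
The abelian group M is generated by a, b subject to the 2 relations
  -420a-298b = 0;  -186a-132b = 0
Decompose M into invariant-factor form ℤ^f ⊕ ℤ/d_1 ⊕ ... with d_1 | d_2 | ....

Answer: M ≅ ℤ/2 ⊕ ℤ/6

Derivation:
rank_ℚ(R)=2; free=2−2=0
SNF(R) diag = [2, 6] → torsion [2, 6]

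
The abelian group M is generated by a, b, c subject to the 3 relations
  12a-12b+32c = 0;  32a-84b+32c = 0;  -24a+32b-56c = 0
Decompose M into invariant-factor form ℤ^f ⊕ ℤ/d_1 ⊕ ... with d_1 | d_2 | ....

rank_ℚ(R)=3; free=3−3=0
SNF(R) diag = [4, 4, 8] → torsion [4, 4, 8]

Answer: M ≅ ℤ/4 ⊕ ℤ/4 ⊕ ℤ/8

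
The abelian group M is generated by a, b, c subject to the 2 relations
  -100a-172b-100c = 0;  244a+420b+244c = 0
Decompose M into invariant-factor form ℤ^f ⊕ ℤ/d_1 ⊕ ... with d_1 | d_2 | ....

rank_ℚ(R)=2; free=3−2=1
SNF(R) diag = [4, 8] → torsion [4, 8]

Answer: M ≅ ℤ^1 ⊕ ℤ/4 ⊕ ℤ/8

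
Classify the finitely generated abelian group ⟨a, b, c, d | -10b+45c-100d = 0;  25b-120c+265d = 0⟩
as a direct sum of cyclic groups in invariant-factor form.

rank_ℚ(R)=2; free=4−2=2
SNF(R) diag = [5, 15] → torsion [5, 15]

Answer: M ≅ ℤ^2 ⊕ ℤ/5 ⊕ ℤ/15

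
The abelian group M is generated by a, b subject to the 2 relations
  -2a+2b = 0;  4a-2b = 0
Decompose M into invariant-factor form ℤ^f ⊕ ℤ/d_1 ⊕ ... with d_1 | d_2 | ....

rank_ℚ(R)=2; free=2−2=0
SNF(R) diag = [2, 2] → torsion [2, 2]

Answer: M ≅ ℤ/2 ⊕ ℤ/2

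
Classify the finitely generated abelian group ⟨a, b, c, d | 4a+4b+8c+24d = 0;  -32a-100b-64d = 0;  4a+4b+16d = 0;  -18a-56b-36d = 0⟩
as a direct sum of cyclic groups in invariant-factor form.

rank_ℚ(R)=4; free=4−4=0
SNF(R) diag = [2, 4, 8, 8] → torsion [2, 4, 8, 8]

Answer: M ≅ ℤ/2 ⊕ ℤ/4 ⊕ ℤ/8 ⊕ ℤ/8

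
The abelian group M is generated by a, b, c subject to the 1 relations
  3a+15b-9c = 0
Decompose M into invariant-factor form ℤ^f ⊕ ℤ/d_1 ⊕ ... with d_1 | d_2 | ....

Answer: M ≅ ℤ^2 ⊕ ℤ/3

Derivation:
rank_ℚ(R)=1; free=3−1=2
SNF(R) diag = [3] → torsion [3]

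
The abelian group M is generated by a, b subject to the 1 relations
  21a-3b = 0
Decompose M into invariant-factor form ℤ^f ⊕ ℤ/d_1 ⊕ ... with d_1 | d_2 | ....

rank_ℚ(R)=1; free=2−1=1
SNF(R) diag = [3] → torsion [3]

Answer: M ≅ ℤ^1 ⊕ ℤ/3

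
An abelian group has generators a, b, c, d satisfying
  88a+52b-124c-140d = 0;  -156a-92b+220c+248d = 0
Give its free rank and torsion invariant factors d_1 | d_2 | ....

Answer: M ≅ ℤ^2 ⊕ ℤ/4 ⊕ ℤ/4

Derivation:
rank_ℚ(R)=2; free=4−2=2
SNF(R) diag = [4, 4] → torsion [4, 4]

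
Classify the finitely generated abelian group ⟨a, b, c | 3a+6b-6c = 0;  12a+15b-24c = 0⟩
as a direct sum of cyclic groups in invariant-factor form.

Answer: M ≅ ℤ^1 ⊕ ℤ/3 ⊕ ℤ/9

Derivation:
rank_ℚ(R)=2; free=3−2=1
SNF(R) diag = [3, 9] → torsion [3, 9]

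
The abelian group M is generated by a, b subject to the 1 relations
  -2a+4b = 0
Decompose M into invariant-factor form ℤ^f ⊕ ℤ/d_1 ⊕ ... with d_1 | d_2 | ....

Answer: M ≅ ℤ^1 ⊕ ℤ/2

Derivation:
rank_ℚ(R)=1; free=2−1=1
SNF(R) diag = [2] → torsion [2]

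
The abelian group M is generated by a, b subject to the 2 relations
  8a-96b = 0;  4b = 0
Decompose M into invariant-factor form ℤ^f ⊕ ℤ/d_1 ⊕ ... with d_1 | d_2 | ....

Answer: M ≅ ℤ/4 ⊕ ℤ/8

Derivation:
rank_ℚ(R)=2; free=2−2=0
SNF(R) diag = [4, 8] → torsion [4, 8]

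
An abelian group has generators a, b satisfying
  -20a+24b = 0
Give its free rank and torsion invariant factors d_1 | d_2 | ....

rank_ℚ(R)=1; free=2−1=1
SNF(R) diag = [4] → torsion [4]

Answer: M ≅ ℤ^1 ⊕ ℤ/4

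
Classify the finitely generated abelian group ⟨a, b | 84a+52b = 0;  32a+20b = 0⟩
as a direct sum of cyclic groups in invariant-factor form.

Answer: M ≅ ℤ/4 ⊕ ℤ/4

Derivation:
rank_ℚ(R)=2; free=2−2=0
SNF(R) diag = [4, 4] → torsion [4, 4]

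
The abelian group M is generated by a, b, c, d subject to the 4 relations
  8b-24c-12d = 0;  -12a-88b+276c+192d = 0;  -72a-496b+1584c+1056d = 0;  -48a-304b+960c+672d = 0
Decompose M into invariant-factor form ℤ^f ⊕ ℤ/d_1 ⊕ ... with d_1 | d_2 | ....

rank_ℚ(R)=4; free=4−4=0
SNF(R) diag = [4, 12, 24, 48] → torsion [4, 12, 24, 48]

Answer: M ≅ ℤ/4 ⊕ ℤ/12 ⊕ ℤ/24 ⊕ ℤ/48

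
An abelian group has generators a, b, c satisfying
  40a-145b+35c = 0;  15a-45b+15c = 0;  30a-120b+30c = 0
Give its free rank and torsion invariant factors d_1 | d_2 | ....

Answer: M ≅ ℤ/5 ⊕ ℤ/15 ⊕ ℤ/30

Derivation:
rank_ℚ(R)=3; free=3−3=0
SNF(R) diag = [5, 15, 30] → torsion [5, 15, 30]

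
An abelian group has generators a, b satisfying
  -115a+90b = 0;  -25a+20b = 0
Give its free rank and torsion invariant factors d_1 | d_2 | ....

Answer: M ≅ ℤ/5 ⊕ ℤ/10

Derivation:
rank_ℚ(R)=2; free=2−2=0
SNF(R) diag = [5, 10] → torsion [5, 10]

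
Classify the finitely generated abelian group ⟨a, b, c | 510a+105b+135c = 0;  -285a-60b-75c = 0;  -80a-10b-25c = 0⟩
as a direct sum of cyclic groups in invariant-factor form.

rank_ℚ(R)=3; free=3−3=0
SNF(R) diag = [5, 15, 15] → torsion [5, 15, 15]

Answer: M ≅ ℤ/5 ⊕ ℤ/15 ⊕ ℤ/15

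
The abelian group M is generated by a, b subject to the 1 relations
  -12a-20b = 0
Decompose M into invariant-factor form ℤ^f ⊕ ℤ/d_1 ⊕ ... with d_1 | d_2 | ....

rank_ℚ(R)=1; free=2−1=1
SNF(R) diag = [4] → torsion [4]

Answer: M ≅ ℤ^1 ⊕ ℤ/4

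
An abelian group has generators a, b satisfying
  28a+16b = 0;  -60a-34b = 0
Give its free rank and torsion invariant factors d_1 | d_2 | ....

rank_ℚ(R)=2; free=2−2=0
SNF(R) diag = [2, 4] → torsion [2, 4]

Answer: M ≅ ℤ/2 ⊕ ℤ/4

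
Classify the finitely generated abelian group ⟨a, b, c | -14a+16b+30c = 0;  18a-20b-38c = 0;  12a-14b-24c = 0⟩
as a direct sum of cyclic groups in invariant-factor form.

Answer: M ≅ ℤ/2 ⊕ ℤ/2 ⊕ ℤ/4

Derivation:
rank_ℚ(R)=3; free=3−3=0
SNF(R) diag = [2, 2, 4] → torsion [2, 2, 4]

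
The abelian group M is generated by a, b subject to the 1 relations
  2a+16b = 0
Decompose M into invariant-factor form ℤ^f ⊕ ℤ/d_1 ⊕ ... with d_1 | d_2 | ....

rank_ℚ(R)=1; free=2−1=1
SNF(R) diag = [2] → torsion [2]

Answer: M ≅ ℤ^1 ⊕ ℤ/2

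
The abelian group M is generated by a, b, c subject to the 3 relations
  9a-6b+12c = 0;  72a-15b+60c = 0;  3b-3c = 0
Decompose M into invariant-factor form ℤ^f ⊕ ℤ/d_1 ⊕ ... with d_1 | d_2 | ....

rank_ℚ(R)=3; free=3−3=0
SNF(R) diag = [3, 3, 9] → torsion [3, 3, 9]

Answer: M ≅ ℤ/3 ⊕ ℤ/3 ⊕ ℤ/9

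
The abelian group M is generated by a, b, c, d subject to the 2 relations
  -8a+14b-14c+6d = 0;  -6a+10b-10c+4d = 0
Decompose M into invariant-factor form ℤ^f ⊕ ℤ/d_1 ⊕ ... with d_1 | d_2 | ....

rank_ℚ(R)=2; free=4−2=2
SNF(R) diag = [2, 2] → torsion [2, 2]

Answer: M ≅ ℤ^2 ⊕ ℤ/2 ⊕ ℤ/2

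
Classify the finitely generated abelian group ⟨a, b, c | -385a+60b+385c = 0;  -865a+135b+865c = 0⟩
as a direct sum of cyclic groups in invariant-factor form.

Answer: M ≅ ℤ^1 ⊕ ℤ/5 ⊕ ℤ/15

Derivation:
rank_ℚ(R)=2; free=3−2=1
SNF(R) diag = [5, 15] → torsion [5, 15]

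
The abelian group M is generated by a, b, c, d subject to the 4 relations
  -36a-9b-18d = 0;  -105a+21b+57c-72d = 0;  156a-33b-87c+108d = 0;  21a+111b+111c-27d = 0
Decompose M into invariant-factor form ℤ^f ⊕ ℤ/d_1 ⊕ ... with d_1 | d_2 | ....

Answer: M ≅ ℤ/3 ⊕ ℤ/9 ⊕ ℤ/9 ⊕ ℤ/27

Derivation:
rank_ℚ(R)=4; free=4−4=0
SNF(R) diag = [3, 9, 9, 27] → torsion [3, 9, 9, 27]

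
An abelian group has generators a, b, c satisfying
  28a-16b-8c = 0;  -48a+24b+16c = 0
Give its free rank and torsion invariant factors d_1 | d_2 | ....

Answer: M ≅ ℤ^1 ⊕ ℤ/4 ⊕ ℤ/8

Derivation:
rank_ℚ(R)=2; free=3−2=1
SNF(R) diag = [4, 8] → torsion [4, 8]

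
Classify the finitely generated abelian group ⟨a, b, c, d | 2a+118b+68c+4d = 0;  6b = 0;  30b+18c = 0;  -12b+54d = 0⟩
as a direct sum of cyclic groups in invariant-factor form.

rank_ℚ(R)=4; free=4−4=0
SNF(R) diag = [2, 6, 18, 54] → torsion [2, 6, 18, 54]

Answer: M ≅ ℤ/2 ⊕ ℤ/6 ⊕ ℤ/18 ⊕ ℤ/54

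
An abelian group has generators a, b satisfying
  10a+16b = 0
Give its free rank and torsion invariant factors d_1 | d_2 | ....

rank_ℚ(R)=1; free=2−1=1
SNF(R) diag = [2] → torsion [2]

Answer: M ≅ ℤ^1 ⊕ ℤ/2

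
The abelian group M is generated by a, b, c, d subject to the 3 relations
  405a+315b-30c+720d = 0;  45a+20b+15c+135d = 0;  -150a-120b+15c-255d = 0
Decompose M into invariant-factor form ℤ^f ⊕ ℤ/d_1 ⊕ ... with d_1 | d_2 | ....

rank_ℚ(R)=3; free=4−3=1
SNF(R) diag = [5, 15, 15] → torsion [5, 15, 15]

Answer: M ≅ ℤ^1 ⊕ ℤ/5 ⊕ ℤ/15 ⊕ ℤ/15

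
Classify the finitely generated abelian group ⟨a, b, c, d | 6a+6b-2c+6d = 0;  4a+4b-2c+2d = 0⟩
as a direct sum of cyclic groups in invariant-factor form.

rank_ℚ(R)=2; free=4−2=2
SNF(R) diag = [2, 2] → torsion [2, 2]

Answer: M ≅ ℤ^2 ⊕ ℤ/2 ⊕ ℤ/2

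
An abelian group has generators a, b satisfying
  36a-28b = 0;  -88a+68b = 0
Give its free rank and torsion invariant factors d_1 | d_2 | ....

rank_ℚ(R)=2; free=2−2=0
SNF(R) diag = [4, 4] → torsion [4, 4]

Answer: M ≅ ℤ/4 ⊕ ℤ/4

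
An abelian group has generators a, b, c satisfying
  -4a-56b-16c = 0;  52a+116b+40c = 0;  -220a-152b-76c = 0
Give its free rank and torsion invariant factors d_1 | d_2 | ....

Answer: M ≅ ℤ/4 ⊕ ℤ/12 ⊕ ℤ/12

Derivation:
rank_ℚ(R)=3; free=3−3=0
SNF(R) diag = [4, 12, 12] → torsion [4, 12, 12]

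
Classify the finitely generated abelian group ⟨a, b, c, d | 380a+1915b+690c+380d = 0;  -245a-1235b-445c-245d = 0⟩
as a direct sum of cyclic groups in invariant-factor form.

Answer: M ≅ ℤ^2 ⊕ ℤ/5 ⊕ ℤ/5

Derivation:
rank_ℚ(R)=2; free=4−2=2
SNF(R) diag = [5, 5] → torsion [5, 5]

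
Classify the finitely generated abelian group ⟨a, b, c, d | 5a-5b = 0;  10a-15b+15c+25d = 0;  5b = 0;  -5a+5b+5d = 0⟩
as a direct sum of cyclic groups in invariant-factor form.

Answer: M ≅ ℤ/5 ⊕ ℤ/5 ⊕ ℤ/5 ⊕ ℤ/15

Derivation:
rank_ℚ(R)=4; free=4−4=0
SNF(R) diag = [5, 5, 5, 15] → torsion [5, 5, 5, 15]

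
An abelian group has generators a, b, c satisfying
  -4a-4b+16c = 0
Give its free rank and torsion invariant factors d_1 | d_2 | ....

Answer: M ≅ ℤ^2 ⊕ ℤ/4

Derivation:
rank_ℚ(R)=1; free=3−1=2
SNF(R) diag = [4] → torsion [4]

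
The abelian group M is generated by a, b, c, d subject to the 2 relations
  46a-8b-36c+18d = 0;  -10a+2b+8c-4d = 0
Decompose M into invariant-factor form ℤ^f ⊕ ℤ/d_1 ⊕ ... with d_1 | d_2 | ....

rank_ℚ(R)=2; free=4−2=2
SNF(R) diag = [2, 2] → torsion [2, 2]

Answer: M ≅ ℤ^2 ⊕ ℤ/2 ⊕ ℤ/2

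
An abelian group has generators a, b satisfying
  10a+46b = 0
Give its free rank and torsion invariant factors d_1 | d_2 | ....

rank_ℚ(R)=1; free=2−1=1
SNF(R) diag = [2] → torsion [2]

Answer: M ≅ ℤ^1 ⊕ ℤ/2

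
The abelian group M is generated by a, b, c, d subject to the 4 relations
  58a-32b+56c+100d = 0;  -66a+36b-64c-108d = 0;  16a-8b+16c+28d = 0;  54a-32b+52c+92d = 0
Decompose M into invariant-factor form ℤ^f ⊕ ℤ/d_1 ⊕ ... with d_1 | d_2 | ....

Answer: M ≅ ℤ/2 ⊕ ℤ/4 ⊕ ℤ/4 ⊕ ℤ/12

Derivation:
rank_ℚ(R)=4; free=4−4=0
SNF(R) diag = [2, 4, 4, 12] → torsion [2, 4, 4, 12]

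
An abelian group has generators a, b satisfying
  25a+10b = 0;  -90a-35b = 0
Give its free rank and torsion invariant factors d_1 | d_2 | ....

Answer: M ≅ ℤ/5 ⊕ ℤ/5

Derivation:
rank_ℚ(R)=2; free=2−2=0
SNF(R) diag = [5, 5] → torsion [5, 5]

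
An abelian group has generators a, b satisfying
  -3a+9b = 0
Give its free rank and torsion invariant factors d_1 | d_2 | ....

rank_ℚ(R)=1; free=2−1=1
SNF(R) diag = [3] → torsion [3]

Answer: M ≅ ℤ^1 ⊕ ℤ/3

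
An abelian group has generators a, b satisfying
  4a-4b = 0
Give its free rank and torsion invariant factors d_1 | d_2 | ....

Answer: M ≅ ℤ^1 ⊕ ℤ/4

Derivation:
rank_ℚ(R)=1; free=2−1=1
SNF(R) diag = [4] → torsion [4]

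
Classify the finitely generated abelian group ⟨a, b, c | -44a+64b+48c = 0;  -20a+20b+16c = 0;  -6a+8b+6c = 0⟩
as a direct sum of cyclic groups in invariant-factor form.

rank_ℚ(R)=3; free=3−3=0
SNF(R) diag = [2, 4, 4] → torsion [2, 4, 4]

Answer: M ≅ ℤ/2 ⊕ ℤ/4 ⊕ ℤ/4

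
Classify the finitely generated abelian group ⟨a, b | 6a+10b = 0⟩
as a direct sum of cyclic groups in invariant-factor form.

rank_ℚ(R)=1; free=2−1=1
SNF(R) diag = [2] → torsion [2]

Answer: M ≅ ℤ^1 ⊕ ℤ/2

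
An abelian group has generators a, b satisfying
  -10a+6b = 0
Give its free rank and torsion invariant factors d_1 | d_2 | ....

Answer: M ≅ ℤ^1 ⊕ ℤ/2

Derivation:
rank_ℚ(R)=1; free=2−1=1
SNF(R) diag = [2] → torsion [2]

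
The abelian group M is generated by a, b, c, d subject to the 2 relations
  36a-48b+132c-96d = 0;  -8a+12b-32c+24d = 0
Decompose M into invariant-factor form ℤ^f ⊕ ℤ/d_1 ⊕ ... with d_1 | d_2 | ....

rank_ℚ(R)=2; free=4−2=2
SNF(R) diag = [4, 12] → torsion [4, 12]

Answer: M ≅ ℤ^2 ⊕ ℤ/4 ⊕ ℤ/12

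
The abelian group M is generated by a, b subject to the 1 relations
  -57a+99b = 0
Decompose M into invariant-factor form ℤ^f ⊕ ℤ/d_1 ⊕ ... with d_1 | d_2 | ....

Answer: M ≅ ℤ^1 ⊕ ℤ/3

Derivation:
rank_ℚ(R)=1; free=2−1=1
SNF(R) diag = [3] → torsion [3]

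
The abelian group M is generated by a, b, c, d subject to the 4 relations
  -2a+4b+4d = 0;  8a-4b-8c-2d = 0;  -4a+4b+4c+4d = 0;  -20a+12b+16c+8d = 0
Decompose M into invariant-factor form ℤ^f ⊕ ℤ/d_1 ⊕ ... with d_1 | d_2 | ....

rank_ℚ(R)=4; free=4−4=0
SNF(R) diag = [2, 2, 4, 4] → torsion [2, 2, 4, 4]

Answer: M ≅ ℤ/2 ⊕ ℤ/2 ⊕ ℤ/4 ⊕ ℤ/4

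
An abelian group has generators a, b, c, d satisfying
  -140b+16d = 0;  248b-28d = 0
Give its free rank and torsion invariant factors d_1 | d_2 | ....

rank_ℚ(R)=2; free=4−2=2
SNF(R) diag = [4, 12] → torsion [4, 12]

Answer: M ≅ ℤ^2 ⊕ ℤ/4 ⊕ ℤ/12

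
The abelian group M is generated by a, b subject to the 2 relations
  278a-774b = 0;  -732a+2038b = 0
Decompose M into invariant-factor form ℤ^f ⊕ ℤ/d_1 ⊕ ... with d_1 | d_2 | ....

Answer: M ≅ ℤ/2 ⊕ ℤ/2

Derivation:
rank_ℚ(R)=2; free=2−2=0
SNF(R) diag = [2, 2] → torsion [2, 2]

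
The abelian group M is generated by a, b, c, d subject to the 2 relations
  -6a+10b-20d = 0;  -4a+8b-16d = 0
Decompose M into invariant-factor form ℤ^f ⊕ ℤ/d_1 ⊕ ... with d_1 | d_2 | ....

Answer: M ≅ ℤ^2 ⊕ ℤ/2 ⊕ ℤ/4

Derivation:
rank_ℚ(R)=2; free=4−2=2
SNF(R) diag = [2, 4] → torsion [2, 4]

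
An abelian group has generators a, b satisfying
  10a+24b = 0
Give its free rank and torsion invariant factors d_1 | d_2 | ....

rank_ℚ(R)=1; free=2−1=1
SNF(R) diag = [2] → torsion [2]

Answer: M ≅ ℤ^1 ⊕ ℤ/2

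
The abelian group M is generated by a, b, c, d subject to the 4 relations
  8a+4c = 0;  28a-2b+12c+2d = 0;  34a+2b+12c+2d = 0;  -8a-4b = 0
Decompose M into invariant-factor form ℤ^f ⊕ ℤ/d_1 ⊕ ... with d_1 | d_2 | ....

Answer: M ≅ ℤ/2 ⊕ ℤ/2 ⊕ ℤ/4 ⊕ ℤ/4

Derivation:
rank_ℚ(R)=4; free=4−4=0
SNF(R) diag = [2, 2, 4, 4] → torsion [2, 2, 4, 4]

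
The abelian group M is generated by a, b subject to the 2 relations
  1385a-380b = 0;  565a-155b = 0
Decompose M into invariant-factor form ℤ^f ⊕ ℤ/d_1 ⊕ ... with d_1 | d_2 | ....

Answer: M ≅ ℤ/5 ⊕ ℤ/5

Derivation:
rank_ℚ(R)=2; free=2−2=0
SNF(R) diag = [5, 5] → torsion [5, 5]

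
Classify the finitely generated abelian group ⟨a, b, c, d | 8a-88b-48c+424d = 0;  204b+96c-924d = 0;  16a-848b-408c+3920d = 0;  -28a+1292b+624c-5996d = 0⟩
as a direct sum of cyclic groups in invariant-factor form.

Answer: M ≅ ℤ/4 ⊕ ℤ/12 ⊕ ℤ/24 ⊕ ℤ/48

Derivation:
rank_ℚ(R)=4; free=4−4=0
SNF(R) diag = [4, 12, 24, 48] → torsion [4, 12, 24, 48]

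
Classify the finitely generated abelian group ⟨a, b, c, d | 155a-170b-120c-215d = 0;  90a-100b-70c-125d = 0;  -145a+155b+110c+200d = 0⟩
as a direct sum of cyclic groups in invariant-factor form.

rank_ℚ(R)=3; free=4−3=1
SNF(R) diag = [5, 5, 5] → torsion [5, 5, 5]

Answer: M ≅ ℤ^1 ⊕ ℤ/5 ⊕ ℤ/5 ⊕ ℤ/5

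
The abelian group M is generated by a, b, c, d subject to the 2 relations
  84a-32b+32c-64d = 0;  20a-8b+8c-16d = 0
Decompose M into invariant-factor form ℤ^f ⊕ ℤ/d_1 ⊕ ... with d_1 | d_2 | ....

rank_ℚ(R)=2; free=4−2=2
SNF(R) diag = [4, 8] → torsion [4, 8]

Answer: M ≅ ℤ^2 ⊕ ℤ/4 ⊕ ℤ/8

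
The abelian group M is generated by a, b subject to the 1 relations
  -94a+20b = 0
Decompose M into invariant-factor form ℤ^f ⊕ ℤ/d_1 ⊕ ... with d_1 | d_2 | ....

rank_ℚ(R)=1; free=2−1=1
SNF(R) diag = [2] → torsion [2]

Answer: M ≅ ℤ^1 ⊕ ℤ/2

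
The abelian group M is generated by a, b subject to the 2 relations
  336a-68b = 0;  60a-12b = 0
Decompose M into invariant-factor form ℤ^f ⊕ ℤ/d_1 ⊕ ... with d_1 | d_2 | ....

rank_ℚ(R)=2; free=2−2=0
SNF(R) diag = [4, 12] → torsion [4, 12]

Answer: M ≅ ℤ/4 ⊕ ℤ/12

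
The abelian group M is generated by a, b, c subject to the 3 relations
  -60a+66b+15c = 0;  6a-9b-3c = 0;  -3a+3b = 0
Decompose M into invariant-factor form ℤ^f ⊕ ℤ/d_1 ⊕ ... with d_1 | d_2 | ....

Answer: M ≅ ℤ/3 ⊕ ℤ/3 ⊕ ℤ/9

Derivation:
rank_ℚ(R)=3; free=3−3=0
SNF(R) diag = [3, 3, 9] → torsion [3, 3, 9]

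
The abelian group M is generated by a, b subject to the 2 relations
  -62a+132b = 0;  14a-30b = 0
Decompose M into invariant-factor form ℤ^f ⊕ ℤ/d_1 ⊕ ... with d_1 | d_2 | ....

rank_ℚ(R)=2; free=2−2=0
SNF(R) diag = [2, 6] → torsion [2, 6]

Answer: M ≅ ℤ/2 ⊕ ℤ/6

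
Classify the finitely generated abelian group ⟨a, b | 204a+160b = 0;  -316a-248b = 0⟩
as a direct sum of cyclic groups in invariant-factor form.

Answer: M ≅ ℤ/4 ⊕ ℤ/8

Derivation:
rank_ℚ(R)=2; free=2−2=0
SNF(R) diag = [4, 8] → torsion [4, 8]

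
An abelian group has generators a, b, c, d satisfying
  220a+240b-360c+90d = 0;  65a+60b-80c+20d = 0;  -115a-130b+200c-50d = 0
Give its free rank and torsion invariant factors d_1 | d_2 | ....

rank_ℚ(R)=3; free=4−3=1
SNF(R) diag = [5, 10, 10] → torsion [5, 10, 10]

Answer: M ≅ ℤ^1 ⊕ ℤ/5 ⊕ ℤ/10 ⊕ ℤ/10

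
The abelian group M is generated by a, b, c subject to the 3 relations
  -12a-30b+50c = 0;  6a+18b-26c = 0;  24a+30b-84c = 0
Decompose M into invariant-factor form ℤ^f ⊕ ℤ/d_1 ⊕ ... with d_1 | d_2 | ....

rank_ℚ(R)=3; free=3−3=0
SNF(R) diag = [2, 6, 18] → torsion [2, 6, 18]

Answer: M ≅ ℤ/2 ⊕ ℤ/6 ⊕ ℤ/18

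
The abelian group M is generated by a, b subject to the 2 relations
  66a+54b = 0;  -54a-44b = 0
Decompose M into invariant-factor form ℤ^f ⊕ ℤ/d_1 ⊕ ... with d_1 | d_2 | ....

rank_ℚ(R)=2; free=2−2=0
SNF(R) diag = [2, 6] → torsion [2, 6]

Answer: M ≅ ℤ/2 ⊕ ℤ/6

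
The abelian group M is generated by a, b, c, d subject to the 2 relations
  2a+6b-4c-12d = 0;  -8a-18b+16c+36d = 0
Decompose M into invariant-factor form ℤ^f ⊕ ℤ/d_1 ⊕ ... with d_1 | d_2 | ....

rank_ℚ(R)=2; free=4−2=2
SNF(R) diag = [2, 6] → torsion [2, 6]

Answer: M ≅ ℤ^2 ⊕ ℤ/2 ⊕ ℤ/6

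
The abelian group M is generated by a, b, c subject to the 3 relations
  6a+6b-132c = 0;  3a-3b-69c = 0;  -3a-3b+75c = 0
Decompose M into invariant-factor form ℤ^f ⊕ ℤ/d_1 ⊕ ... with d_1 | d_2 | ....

Answer: M ≅ ℤ/3 ⊕ ℤ/6 ⊕ ℤ/18

Derivation:
rank_ℚ(R)=3; free=3−3=0
SNF(R) diag = [3, 6, 18] → torsion [3, 6, 18]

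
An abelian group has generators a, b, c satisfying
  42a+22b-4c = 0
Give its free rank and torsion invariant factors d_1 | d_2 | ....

rank_ℚ(R)=1; free=3−1=2
SNF(R) diag = [2] → torsion [2]

Answer: M ≅ ℤ^2 ⊕ ℤ/2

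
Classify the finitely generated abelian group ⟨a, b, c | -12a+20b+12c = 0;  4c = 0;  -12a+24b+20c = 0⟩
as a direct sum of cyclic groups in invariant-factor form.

rank_ℚ(R)=3; free=3−3=0
SNF(R) diag = [4, 4, 12] → torsion [4, 4, 12]

Answer: M ≅ ℤ/4 ⊕ ℤ/4 ⊕ ℤ/12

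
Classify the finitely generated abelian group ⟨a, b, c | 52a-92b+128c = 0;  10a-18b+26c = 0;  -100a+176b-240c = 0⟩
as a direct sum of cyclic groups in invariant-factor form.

Answer: M ≅ ℤ/2 ⊕ ℤ/4 ⊕ ℤ/4

Derivation:
rank_ℚ(R)=3; free=3−3=0
SNF(R) diag = [2, 4, 4] → torsion [2, 4, 4]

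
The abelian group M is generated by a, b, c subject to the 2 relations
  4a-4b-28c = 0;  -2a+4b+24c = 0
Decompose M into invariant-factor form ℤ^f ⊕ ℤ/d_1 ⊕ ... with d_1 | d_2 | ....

rank_ℚ(R)=2; free=3−2=1
SNF(R) diag = [2, 4] → torsion [2, 4]

Answer: M ≅ ℤ^1 ⊕ ℤ/2 ⊕ ℤ/4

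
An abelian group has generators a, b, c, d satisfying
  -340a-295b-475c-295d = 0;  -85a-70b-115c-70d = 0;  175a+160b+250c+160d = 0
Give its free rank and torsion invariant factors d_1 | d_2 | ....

Answer: M ≅ ℤ^1 ⊕ ℤ/5 ⊕ ℤ/15 ⊕ ℤ/45

Derivation:
rank_ℚ(R)=3; free=4−3=1
SNF(R) diag = [5, 15, 45] → torsion [5, 15, 45]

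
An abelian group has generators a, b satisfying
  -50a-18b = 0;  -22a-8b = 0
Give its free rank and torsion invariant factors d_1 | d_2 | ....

rank_ℚ(R)=2; free=2−2=0
SNF(R) diag = [2, 2] → torsion [2, 2]

Answer: M ≅ ℤ/2 ⊕ ℤ/2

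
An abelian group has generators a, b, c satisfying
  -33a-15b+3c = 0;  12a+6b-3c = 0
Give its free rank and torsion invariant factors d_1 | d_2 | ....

rank_ℚ(R)=2; free=3−2=1
SNF(R) diag = [3, 3] → torsion [3, 3]

Answer: M ≅ ℤ^1 ⊕ ℤ/3 ⊕ ℤ/3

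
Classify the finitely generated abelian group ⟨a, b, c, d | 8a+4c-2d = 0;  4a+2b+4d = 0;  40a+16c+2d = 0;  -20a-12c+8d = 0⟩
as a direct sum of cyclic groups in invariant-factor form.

rank_ℚ(R)=4; free=4−4=0
SNF(R) diag = [2, 2, 4, 12] → torsion [2, 2, 4, 12]

Answer: M ≅ ℤ/2 ⊕ ℤ/2 ⊕ ℤ/4 ⊕ ℤ/12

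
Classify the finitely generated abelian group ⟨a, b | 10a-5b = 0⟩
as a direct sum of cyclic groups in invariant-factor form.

Answer: M ≅ ℤ^1 ⊕ ℤ/5

Derivation:
rank_ℚ(R)=1; free=2−1=1
SNF(R) diag = [5] → torsion [5]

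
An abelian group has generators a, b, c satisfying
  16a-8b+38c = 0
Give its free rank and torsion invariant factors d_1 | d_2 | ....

rank_ℚ(R)=1; free=3−1=2
SNF(R) diag = [2] → torsion [2]

Answer: M ≅ ℤ^2 ⊕ ℤ/2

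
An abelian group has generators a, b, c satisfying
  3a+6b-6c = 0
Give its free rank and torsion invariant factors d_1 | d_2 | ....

rank_ℚ(R)=1; free=3−1=2
SNF(R) diag = [3] → torsion [3]

Answer: M ≅ ℤ^2 ⊕ ℤ/3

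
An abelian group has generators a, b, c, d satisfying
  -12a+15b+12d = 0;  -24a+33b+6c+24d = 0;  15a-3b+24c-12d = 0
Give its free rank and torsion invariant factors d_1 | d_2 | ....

Answer: M ≅ ℤ^1 ⊕ ℤ/3 ⊕ ℤ/3 ⊕ ℤ/6

Derivation:
rank_ℚ(R)=3; free=4−3=1
SNF(R) diag = [3, 3, 6] → torsion [3, 3, 6]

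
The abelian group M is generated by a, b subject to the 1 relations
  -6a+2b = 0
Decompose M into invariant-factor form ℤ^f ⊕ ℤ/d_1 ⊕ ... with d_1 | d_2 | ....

rank_ℚ(R)=1; free=2−1=1
SNF(R) diag = [2] → torsion [2]

Answer: M ≅ ℤ^1 ⊕ ℤ/2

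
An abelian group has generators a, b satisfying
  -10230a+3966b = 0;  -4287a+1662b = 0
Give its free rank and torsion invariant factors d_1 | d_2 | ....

rank_ℚ(R)=2; free=2−2=0
SNF(R) diag = [3, 6] → torsion [3, 6]

Answer: M ≅ ℤ/3 ⊕ ℤ/6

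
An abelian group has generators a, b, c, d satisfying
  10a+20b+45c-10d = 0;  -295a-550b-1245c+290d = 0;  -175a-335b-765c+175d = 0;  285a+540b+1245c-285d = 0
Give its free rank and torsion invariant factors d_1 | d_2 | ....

Answer: M ≅ ℤ/5 ⊕ ℤ/5 ⊕ ℤ/15 ⊕ ℤ/15

Derivation:
rank_ℚ(R)=4; free=4−4=0
SNF(R) diag = [5, 5, 15, 15] → torsion [5, 5, 15, 15]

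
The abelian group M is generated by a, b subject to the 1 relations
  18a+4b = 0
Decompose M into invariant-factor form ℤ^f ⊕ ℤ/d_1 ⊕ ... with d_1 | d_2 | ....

Answer: M ≅ ℤ^1 ⊕ ℤ/2

Derivation:
rank_ℚ(R)=1; free=2−1=1
SNF(R) diag = [2] → torsion [2]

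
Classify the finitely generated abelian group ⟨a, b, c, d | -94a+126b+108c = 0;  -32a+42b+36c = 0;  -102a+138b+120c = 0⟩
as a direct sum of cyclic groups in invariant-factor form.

Answer: M ≅ ℤ^1 ⊕ ℤ/2 ⊕ ℤ/6 ⊕ ℤ/12

Derivation:
rank_ℚ(R)=3; free=4−3=1
SNF(R) diag = [2, 6, 12] → torsion [2, 6, 12]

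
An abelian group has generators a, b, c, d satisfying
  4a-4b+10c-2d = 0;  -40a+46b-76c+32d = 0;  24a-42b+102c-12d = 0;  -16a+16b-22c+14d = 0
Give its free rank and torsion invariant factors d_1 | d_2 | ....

rank_ℚ(R)=4; free=4−4=0
SNF(R) diag = [2, 6, 6, 12] → torsion [2, 6, 6, 12]

Answer: M ≅ ℤ/2 ⊕ ℤ/6 ⊕ ℤ/6 ⊕ ℤ/12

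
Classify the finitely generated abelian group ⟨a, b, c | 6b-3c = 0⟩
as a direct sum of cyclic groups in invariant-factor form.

rank_ℚ(R)=1; free=3−1=2
SNF(R) diag = [3] → torsion [3]

Answer: M ≅ ℤ^2 ⊕ ℤ/3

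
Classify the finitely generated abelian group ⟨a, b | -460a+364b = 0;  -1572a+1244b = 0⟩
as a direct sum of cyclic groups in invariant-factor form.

Answer: M ≅ ℤ/4 ⊕ ℤ/8

Derivation:
rank_ℚ(R)=2; free=2−2=0
SNF(R) diag = [4, 8] → torsion [4, 8]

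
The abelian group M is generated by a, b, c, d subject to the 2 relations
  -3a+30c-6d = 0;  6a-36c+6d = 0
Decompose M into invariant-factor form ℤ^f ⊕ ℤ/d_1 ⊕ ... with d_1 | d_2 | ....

Answer: M ≅ ℤ^2 ⊕ ℤ/3 ⊕ ℤ/6

Derivation:
rank_ℚ(R)=2; free=4−2=2
SNF(R) diag = [3, 6] → torsion [3, 6]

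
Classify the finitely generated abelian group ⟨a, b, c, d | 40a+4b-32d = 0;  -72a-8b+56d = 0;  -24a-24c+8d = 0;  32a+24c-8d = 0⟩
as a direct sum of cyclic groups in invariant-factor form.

rank_ℚ(R)=4; free=4−4=0
SNF(R) diag = [4, 8, 8, 24] → torsion [4, 8, 8, 24]

Answer: M ≅ ℤ/4 ⊕ ℤ/8 ⊕ ℤ/8 ⊕ ℤ/24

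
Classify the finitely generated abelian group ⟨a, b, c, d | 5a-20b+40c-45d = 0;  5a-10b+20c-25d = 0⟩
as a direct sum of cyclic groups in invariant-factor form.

Answer: M ≅ ℤ^2 ⊕ ℤ/5 ⊕ ℤ/10

Derivation:
rank_ℚ(R)=2; free=4−2=2
SNF(R) diag = [5, 10] → torsion [5, 10]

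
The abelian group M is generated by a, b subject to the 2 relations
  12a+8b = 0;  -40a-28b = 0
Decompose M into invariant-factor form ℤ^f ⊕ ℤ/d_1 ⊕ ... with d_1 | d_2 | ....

rank_ℚ(R)=2; free=2−2=0
SNF(R) diag = [4, 4] → torsion [4, 4]

Answer: M ≅ ℤ/4 ⊕ ℤ/4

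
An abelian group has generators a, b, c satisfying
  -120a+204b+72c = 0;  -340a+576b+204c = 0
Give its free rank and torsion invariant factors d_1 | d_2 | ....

rank_ℚ(R)=2; free=3−2=1
SNF(R) diag = [4, 12] → torsion [4, 12]

Answer: M ≅ ℤ^1 ⊕ ℤ/4 ⊕ ℤ/12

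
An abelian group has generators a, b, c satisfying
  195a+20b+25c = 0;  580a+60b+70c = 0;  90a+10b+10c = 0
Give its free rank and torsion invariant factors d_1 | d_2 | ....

rank_ℚ(R)=3; free=3−3=0
SNF(R) diag = [5, 10, 10] → torsion [5, 10, 10]

Answer: M ≅ ℤ/5 ⊕ ℤ/10 ⊕ ℤ/10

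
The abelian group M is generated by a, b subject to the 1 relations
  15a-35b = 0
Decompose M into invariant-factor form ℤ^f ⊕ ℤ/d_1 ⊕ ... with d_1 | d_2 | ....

rank_ℚ(R)=1; free=2−1=1
SNF(R) diag = [5] → torsion [5]

Answer: M ≅ ℤ^1 ⊕ ℤ/5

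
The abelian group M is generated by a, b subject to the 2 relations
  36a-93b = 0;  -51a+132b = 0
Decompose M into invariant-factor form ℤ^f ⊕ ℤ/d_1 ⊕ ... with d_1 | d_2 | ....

Answer: M ≅ ℤ/3 ⊕ ℤ/3

Derivation:
rank_ℚ(R)=2; free=2−2=0
SNF(R) diag = [3, 3] → torsion [3, 3]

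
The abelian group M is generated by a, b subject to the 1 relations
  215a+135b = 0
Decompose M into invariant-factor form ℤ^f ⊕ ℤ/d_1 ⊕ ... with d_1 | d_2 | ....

Answer: M ≅ ℤ^1 ⊕ ℤ/5

Derivation:
rank_ℚ(R)=1; free=2−1=1
SNF(R) diag = [5] → torsion [5]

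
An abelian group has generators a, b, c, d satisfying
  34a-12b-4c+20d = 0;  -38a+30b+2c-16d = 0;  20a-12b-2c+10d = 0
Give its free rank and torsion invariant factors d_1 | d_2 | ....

Answer: M ≅ ℤ^1 ⊕ ℤ/2 ⊕ ℤ/6 ⊕ ℤ/6

Derivation:
rank_ℚ(R)=3; free=4−3=1
SNF(R) diag = [2, 6, 6] → torsion [2, 6, 6]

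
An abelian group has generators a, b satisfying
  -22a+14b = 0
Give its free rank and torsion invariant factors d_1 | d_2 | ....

Answer: M ≅ ℤ^1 ⊕ ℤ/2

Derivation:
rank_ℚ(R)=1; free=2−1=1
SNF(R) diag = [2] → torsion [2]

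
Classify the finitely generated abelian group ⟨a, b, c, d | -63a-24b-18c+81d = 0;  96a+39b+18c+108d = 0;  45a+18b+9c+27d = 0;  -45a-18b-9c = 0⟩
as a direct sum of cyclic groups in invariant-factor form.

rank_ℚ(R)=4; free=4−4=0
SNF(R) diag = [3, 3, 9, 27] → torsion [3, 3, 9, 27]

Answer: M ≅ ℤ/3 ⊕ ℤ/3 ⊕ ℤ/9 ⊕ ℤ/27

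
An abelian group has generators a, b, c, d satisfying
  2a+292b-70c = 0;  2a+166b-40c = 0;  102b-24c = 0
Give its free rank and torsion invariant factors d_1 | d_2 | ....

rank_ℚ(R)=3; free=4−3=1
SNF(R) diag = [2, 6, 6] → torsion [2, 6, 6]

Answer: M ≅ ℤ^1 ⊕ ℤ/2 ⊕ ℤ/6 ⊕ ℤ/6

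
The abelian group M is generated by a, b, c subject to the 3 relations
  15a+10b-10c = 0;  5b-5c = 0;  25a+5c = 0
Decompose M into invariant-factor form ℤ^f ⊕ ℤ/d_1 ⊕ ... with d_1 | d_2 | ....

rank_ℚ(R)=3; free=3−3=0
SNF(R) diag = [5, 5, 15] → torsion [5, 5, 15]

Answer: M ≅ ℤ/5 ⊕ ℤ/5 ⊕ ℤ/15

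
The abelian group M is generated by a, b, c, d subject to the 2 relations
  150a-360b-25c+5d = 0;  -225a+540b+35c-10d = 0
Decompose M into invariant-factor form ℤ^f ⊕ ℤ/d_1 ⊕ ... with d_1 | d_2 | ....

rank_ℚ(R)=2; free=4−2=2
SNF(R) diag = [5, 15] → torsion [5, 15]

Answer: M ≅ ℤ^2 ⊕ ℤ/5 ⊕ ℤ/15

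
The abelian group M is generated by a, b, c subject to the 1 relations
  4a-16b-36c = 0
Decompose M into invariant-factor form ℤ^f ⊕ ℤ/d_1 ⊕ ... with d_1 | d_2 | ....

Answer: M ≅ ℤ^2 ⊕ ℤ/4

Derivation:
rank_ℚ(R)=1; free=3−1=2
SNF(R) diag = [4] → torsion [4]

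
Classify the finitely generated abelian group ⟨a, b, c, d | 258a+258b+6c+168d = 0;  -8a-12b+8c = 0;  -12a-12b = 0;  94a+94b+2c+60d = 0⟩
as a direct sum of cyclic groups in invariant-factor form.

Answer: M ≅ ℤ/2 ⊕ ℤ/4 ⊕ ℤ/12 ⊕ ℤ/12

Derivation:
rank_ℚ(R)=4; free=4−4=0
SNF(R) diag = [2, 4, 12, 12] → torsion [2, 4, 12, 12]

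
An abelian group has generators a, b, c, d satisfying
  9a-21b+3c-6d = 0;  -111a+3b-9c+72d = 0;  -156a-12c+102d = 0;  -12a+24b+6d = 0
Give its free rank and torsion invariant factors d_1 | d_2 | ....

Answer: M ≅ ℤ/3 ⊕ ℤ/6 ⊕ ℤ/12 ⊕ ℤ/36

Derivation:
rank_ℚ(R)=4; free=4−4=0
SNF(R) diag = [3, 6, 12, 36] → torsion [3, 6, 12, 36]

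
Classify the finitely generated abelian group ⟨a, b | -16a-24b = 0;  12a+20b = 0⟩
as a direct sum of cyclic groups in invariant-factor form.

rank_ℚ(R)=2; free=2−2=0
SNF(R) diag = [4, 8] → torsion [4, 8]

Answer: M ≅ ℤ/4 ⊕ ℤ/8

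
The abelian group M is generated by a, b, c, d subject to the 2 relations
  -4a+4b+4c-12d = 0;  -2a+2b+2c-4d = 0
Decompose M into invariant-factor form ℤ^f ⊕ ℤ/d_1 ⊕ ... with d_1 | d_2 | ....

Answer: M ≅ ℤ^2 ⊕ ℤ/2 ⊕ ℤ/4

Derivation:
rank_ℚ(R)=2; free=4−2=2
SNF(R) diag = [2, 4] → torsion [2, 4]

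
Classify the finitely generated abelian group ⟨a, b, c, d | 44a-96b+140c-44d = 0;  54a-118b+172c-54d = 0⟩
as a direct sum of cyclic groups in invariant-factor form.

rank_ℚ(R)=2; free=4−2=2
SNF(R) diag = [2, 4] → torsion [2, 4]

Answer: M ≅ ℤ^2 ⊕ ℤ/2 ⊕ ℤ/4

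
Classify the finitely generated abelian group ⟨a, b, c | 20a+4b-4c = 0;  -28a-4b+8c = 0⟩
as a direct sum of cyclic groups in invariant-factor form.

rank_ℚ(R)=2; free=3−2=1
SNF(R) diag = [4, 4] → torsion [4, 4]

Answer: M ≅ ℤ^1 ⊕ ℤ/4 ⊕ ℤ/4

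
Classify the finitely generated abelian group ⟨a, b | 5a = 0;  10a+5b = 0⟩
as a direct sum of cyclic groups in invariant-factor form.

rank_ℚ(R)=2; free=2−2=0
SNF(R) diag = [5, 5] → torsion [5, 5]

Answer: M ≅ ℤ/5 ⊕ ℤ/5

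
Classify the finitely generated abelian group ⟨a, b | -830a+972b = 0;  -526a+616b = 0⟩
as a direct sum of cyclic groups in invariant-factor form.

Answer: M ≅ ℤ/2 ⊕ ℤ/4

Derivation:
rank_ℚ(R)=2; free=2−2=0
SNF(R) diag = [2, 4] → torsion [2, 4]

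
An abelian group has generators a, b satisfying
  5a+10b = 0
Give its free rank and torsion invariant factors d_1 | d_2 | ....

Answer: M ≅ ℤ^1 ⊕ ℤ/5

Derivation:
rank_ℚ(R)=1; free=2−1=1
SNF(R) diag = [5] → torsion [5]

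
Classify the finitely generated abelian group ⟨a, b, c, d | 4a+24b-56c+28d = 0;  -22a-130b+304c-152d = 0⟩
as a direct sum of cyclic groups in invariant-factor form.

rank_ℚ(R)=2; free=4−2=2
SNF(R) diag = [2, 4] → torsion [2, 4]

Answer: M ≅ ℤ^2 ⊕ ℤ/2 ⊕ ℤ/4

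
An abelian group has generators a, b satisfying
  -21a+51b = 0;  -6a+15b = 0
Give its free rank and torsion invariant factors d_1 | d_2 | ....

Answer: M ≅ ℤ/3 ⊕ ℤ/3

Derivation:
rank_ℚ(R)=2; free=2−2=0
SNF(R) diag = [3, 3] → torsion [3, 3]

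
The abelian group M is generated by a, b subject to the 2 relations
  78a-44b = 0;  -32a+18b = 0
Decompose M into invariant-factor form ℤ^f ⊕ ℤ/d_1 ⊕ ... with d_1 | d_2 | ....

Answer: M ≅ ℤ/2 ⊕ ℤ/2

Derivation:
rank_ℚ(R)=2; free=2−2=0
SNF(R) diag = [2, 2] → torsion [2, 2]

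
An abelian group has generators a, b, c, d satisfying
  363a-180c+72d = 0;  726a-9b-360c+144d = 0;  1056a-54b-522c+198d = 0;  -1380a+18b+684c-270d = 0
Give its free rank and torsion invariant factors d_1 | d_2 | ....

Answer: M ≅ ℤ/3 ⊕ ℤ/9 ⊕ ℤ/18 ⊕ ℤ/18

Derivation:
rank_ℚ(R)=4; free=4−4=0
SNF(R) diag = [3, 9, 18, 18] → torsion [3, 9, 18, 18]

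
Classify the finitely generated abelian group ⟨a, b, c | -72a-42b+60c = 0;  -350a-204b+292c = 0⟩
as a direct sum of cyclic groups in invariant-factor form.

rank_ℚ(R)=2; free=3−2=1
SNF(R) diag = [2, 6] → torsion [2, 6]

Answer: M ≅ ℤ^1 ⊕ ℤ/2 ⊕ ℤ/6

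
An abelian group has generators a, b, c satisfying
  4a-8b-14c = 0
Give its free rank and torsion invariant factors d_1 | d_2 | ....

Answer: M ≅ ℤ^2 ⊕ ℤ/2

Derivation:
rank_ℚ(R)=1; free=3−1=2
SNF(R) diag = [2] → torsion [2]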